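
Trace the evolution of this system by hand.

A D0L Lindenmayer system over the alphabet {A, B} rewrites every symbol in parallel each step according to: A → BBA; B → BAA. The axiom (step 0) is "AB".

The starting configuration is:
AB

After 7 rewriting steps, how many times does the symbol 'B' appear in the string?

t=0: AB
t=1: BBABAA
t=2: BAABAABBABAABBABBA
t=3: BAABBABBABAABBABBABAABAABBABAABBABBABAABAABBABAABAABBA
t=4: BAABBABBABAABAABBABAABAABBABAABBABBABAABAABBABAABAABBABAAB…ABBABAABBABBABAABBABBABAABAABBABAABBABBABAABBABBABAABAABBA  (len 162)
t=5: BAABBABBABAABAABBABAABAABBABAABBABBABAABBABBABAABAABBABAAB…ABBABAABBABBABAABAABBABAABAABBABAABBABBABAABBABBABAABAABBA  (len 486)
t=6: BAABBABBABAABAABBABAABAABBABAABBABBABAABBABBABAABAABBABAAB…ABBABAABBABBABAABAABBABAABAABBABAABBABBABAABBABBABAABAABBA  (len 1458)
t=7: BAABBABBABAABAABBABAABAABBABAABBABBABAABBABBABAABAABBABAAB…ABBABAABBABBABAABAABBABAABAABBABAABBABBABAABBABBABAABAABBA  (len 4374)

2187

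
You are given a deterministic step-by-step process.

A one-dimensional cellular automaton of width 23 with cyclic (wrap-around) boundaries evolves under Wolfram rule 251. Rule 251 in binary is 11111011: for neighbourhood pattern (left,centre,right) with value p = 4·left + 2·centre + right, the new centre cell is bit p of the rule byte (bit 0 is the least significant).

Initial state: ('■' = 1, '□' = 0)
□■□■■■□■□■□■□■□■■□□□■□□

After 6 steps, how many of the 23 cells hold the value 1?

k=0  □■□■■■□■□■□■□■□■■□□□■□□
k=1  ■□■■■■■□■□■□■□■■■■■■□■■
k=2  ■■■■■■■■□■□■□■■■■■■■■■■
k=3  ■■■■■■■■■□■□■■■■■■■■■■■
k=4  ■■■■■■■■■■□■■■■■■■■■■■■
k=5  ■■■■■■■■■■■■■■■■■■■■■■■
k=6  ■■■■■■■■■■■■■■■■■■■■■■■

23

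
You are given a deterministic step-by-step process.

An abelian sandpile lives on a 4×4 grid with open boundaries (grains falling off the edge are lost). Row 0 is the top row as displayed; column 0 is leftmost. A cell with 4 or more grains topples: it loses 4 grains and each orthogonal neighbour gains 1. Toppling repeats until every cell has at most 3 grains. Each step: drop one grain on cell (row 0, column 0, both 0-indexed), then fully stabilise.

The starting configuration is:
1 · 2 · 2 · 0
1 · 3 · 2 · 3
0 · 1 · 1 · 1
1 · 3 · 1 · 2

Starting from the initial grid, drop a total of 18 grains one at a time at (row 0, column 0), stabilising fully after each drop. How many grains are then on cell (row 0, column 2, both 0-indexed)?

1

k=0  1 · 2 · 2 · 0
1 · 3 · 2 · 3
0 · 1 · 1 · 1
1 · 3 · 1 · 2
k=1  2 · 2 · 2 · 0
1 · 3 · 2 · 3
0 · 1 · 1 · 1
1 · 3 · 1 · 2
k=2  3 · 2 · 2 · 0
1 · 3 · 2 · 3
0 · 1 · 1 · 1
1 · 3 · 1 · 2
k=3  0 · 3 · 2 · 0
2 · 3 · 2 · 3
0 · 1 · 1 · 1
1 · 3 · 1 · 2
k=4  1 · 3 · 2 · 0
2 · 3 · 2 · 3
0 · 1 · 1 · 1
1 · 3 · 1 · 2
k=5  2 · 3 · 2 · 0
2 · 3 · 2 · 3
0 · 1 · 1 · 1
1 · 3 · 1 · 2
k=6  3 · 3 · 2 · 0
2 · 3 · 2 · 3
0 · 1 · 1 · 1
1 · 3 · 1 · 2
k=7  2 · 1 · 3 · 0
0 · 1 · 3 · 3
1 · 2 · 1 · 1
1 · 3 · 1 · 2
k=8  3 · 1 · 3 · 0
0 · 1 · 3 · 3
1 · 2 · 1 · 1
1 · 3 · 1 · 2
k=9  0 · 2 · 3 · 0
1 · 1 · 3 · 3
1 · 2 · 1 · 1
1 · 3 · 1 · 2
k=10  1 · 2 · 3 · 0
1 · 1 · 3 · 3
1 · 2 · 1 · 1
1 · 3 · 1 · 2
k=11  2 · 2 · 3 · 0
1 · 1 · 3 · 3
1 · 2 · 1 · 1
1 · 3 · 1 · 2
k=12  3 · 2 · 3 · 0
1 · 1 · 3 · 3
1 · 2 · 1 · 1
1 · 3 · 1 · 2
k=13  0 · 3 · 3 · 0
2 · 1 · 3 · 3
1 · 2 · 1 · 1
1 · 3 · 1 · 2
k=14  1 · 3 · 3 · 0
2 · 1 · 3 · 3
1 · 2 · 1 · 1
1 · 3 · 1 · 2
k=15  2 · 3 · 3 · 0
2 · 1 · 3 · 3
1 · 2 · 1 · 1
1 · 3 · 1 · 2
k=16  3 · 3 · 3 · 0
2 · 1 · 3 · 3
1 · 2 · 1 · 1
1 · 3 · 1 · 2
k=17  1 · 1 · 1 · 2
3 · 3 · 1 · 0
1 · 2 · 2 · 2
1 · 3 · 1 · 2
k=18  2 · 1 · 1 · 2
3 · 3 · 1 · 0
1 · 2 · 2 · 2
1 · 3 · 1 · 2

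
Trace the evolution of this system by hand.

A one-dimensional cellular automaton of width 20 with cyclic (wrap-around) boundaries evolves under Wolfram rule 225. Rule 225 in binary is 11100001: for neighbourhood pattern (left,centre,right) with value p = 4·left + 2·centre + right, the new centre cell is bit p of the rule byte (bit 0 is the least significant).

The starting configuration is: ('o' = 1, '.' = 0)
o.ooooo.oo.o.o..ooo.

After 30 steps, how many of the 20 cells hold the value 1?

10

k=0  o.ooooo.oo.o.o..ooo.
k=1  .o.ooooo.oo.o....ooo
k=2  o.o.ooooo.oo..oo..oo
k=3  oo.o.ooooo.o...o...o
k=4  ooo.o.ooooo..o...o..
k=5  .ooo.o.oooo....o....
k=6  ..ooo.o.ooo.oo...ooo
k=7  ...ooo.o.ooo.o.o..oo
k=8  .o..ooo.o.ooo.o....o
k=9  o....ooo.o.ooo..oo..
k=10  ..oo..ooo.o.oo...o..
k=11  o..o...ooo.o.o.o...o
k=12  o....o..ooo.o.o..o..
k=13  ..oo.....ooo.o......
k=14  o..o.ooo..ooo..ooooo
k=15  o...o.oo...oo...oooo
k=16  o.o..o.o.o..o.o..ooo
k=17  oo....o.o....o....oo
k=18  oo.oo..o..oo...oo..o
k=19  ooo.o......o.o..o...
k=20  .ooo..oooo..o.....o.
k=21  ..oo...ooo....ooo...
k=22  o..o.o..oo.oo..oo.oo
k=23  o...o....oo.o...oo.o
k=24  o.o...oo..oo..o..oo.
k=25  .o..o..o...o......oo
k=26  o........o...oooo..o
k=27  o.oooooo...o..ooo...
k=28  .o.ooooo.o.....oo.o.
k=29  ..o.ooooo..ooo..oo..
k=30  o..o.oooo...oo...o.o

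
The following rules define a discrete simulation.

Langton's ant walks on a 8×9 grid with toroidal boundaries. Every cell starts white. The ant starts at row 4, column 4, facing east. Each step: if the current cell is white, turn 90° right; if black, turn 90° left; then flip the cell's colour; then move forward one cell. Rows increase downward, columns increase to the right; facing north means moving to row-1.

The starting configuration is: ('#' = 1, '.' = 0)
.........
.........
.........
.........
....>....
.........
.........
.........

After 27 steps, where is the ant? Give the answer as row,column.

k=0  .........
.........
.........
.........
....>....
.........
.........
.........
k=1  .........
.........
.........
.........
....#....
....v....
.........
.........
k=2  .........
.........
.........
.........
....#....
...<#....
.........
.........
k=3  .........
.........
.........
.........
...^#....
...##....
.........
.........
k=4  .........
.........
.........
.........
...#>....
...##....
.........
.........
k=5  .........
.........
.........
....^....
...#.....
...##....
.........
.........
k=6  .........
.........
.........
....#>...
...#.....
...##....
.........
.........
k=7  .........
.........
.........
....##...
...#.v...
...##....
.........
.........
k=8  .........
.........
.........
....##...
...#<#...
...##....
.........
.........
k=9  .........
.........
.........
....^#...
...###...
...##....
.........
.........
k=10  .........
.........
.........
...<.#...
...###...
...##....
.........
.........
k=11  .........
.........
...^.....
...#.#...
...###...
...##....
.........
.........
k=12  .........
.........
...#>....
...#.#...
...###...
...##....
.........
.........
k=13  .........
.........
...##....
...#v#...
...###...
...##....
.........
.........
k=14  .........
.........
...##....
...<##...
...###...
...##....
.........
.........
k=15  .........
.........
...##....
....##...
...v##...
...##....
.........
.........
k=16  .........
.........
...##....
....##...
....>#...
...##....
.........
.........
k=17  .........
.........
...##....
....^#...
.....#...
...##....
.........
.........
k=18  .........
.........
...##....
...<.#...
.....#...
...##....
.........
.........
k=19  .........
.........
...^#....
...#.#...
.....#...
...##....
.........
.........
k=20  .........
.........
..<.#....
...#.#...
.....#...
...##....
.........
.........
k=21  .........
..^......
..#.#....
...#.#...
.....#...
...##....
.........
.........
k=22  .........
..#>.....
..#.#....
...#.#...
.....#...
...##....
.........
.........
k=23  .........
..##.....
..#v#....
...#.#...
.....#...
...##....
.........
.........
k=24  .........
..##.....
..<##....
...#.#...
.....#...
...##....
.........
.........
k=25  .........
..##.....
...##....
..v#.#...
.....#...
...##....
.........
.........
k=26  .........
..##.....
...##....
.<##.#...
.....#...
...##....
.........
.........
k=27  .........
..##.....
.^.##....
.###.#...
.....#...
...##....
.........
.........

2,1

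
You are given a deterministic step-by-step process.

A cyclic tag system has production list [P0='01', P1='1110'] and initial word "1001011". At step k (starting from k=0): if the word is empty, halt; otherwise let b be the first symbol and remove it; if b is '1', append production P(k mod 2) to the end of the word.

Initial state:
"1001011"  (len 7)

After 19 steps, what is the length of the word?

[0] "1001011"  (len 7)
[1] "00101101"  (len 8)
[2] "0101101"  (len 7)
[3] "101101"  (len 6)
[4] "011011110"  (len 9)
[5] "11011110"  (len 8)
[6] "10111101110"  (len 11)
[7] "011110111001"  (len 12)
[8] "11110111001"  (len 11)
[9] "111011100101"  (len 12)
[10] "110111001011110"  (len 15)
[11] "1011100101111001"  (len 16)
[12] "0111001011110011110"  (len 19)
[13] "111001011110011110"  (len 18)
[14] "110010111100111101110"  (len 21)
[15] "1001011110011110111001"  (len 22)
[16] "0010111100111101110011110"  (len 25)
[17] "010111100111101110011110"  (len 24)
[18] "10111100111101110011110"  (len 23)
[19] "011110011110111001111001"  (len 24)

24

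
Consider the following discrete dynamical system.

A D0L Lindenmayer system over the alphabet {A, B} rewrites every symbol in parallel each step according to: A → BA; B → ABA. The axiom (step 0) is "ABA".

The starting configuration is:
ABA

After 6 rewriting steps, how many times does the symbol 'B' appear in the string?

239

step 0: ABA
step 1: BAABABA
step 2: ABABABAABABAABABA
step 3: BAABABAABABAABABABAABABAABABABAABABAABABA
step 4: ABABABAABABAABABABAABABAABABABAABABAABABAABABABAABABAABABABAABABAABABAABABABAABABAABABABAABABAABABA
step 5: BAABABAABABAABABABAABABAABABABAABABAABABAABABABAABABAABABA…ABABABAABABAABABABAABABAABABAABABABAABABAABABABAABABAABABA  (len 239)
step 6: ABABABAABABAABABABAABABAABABABAABABAABABAABABABAABABAABABA…ABABABAABABAABABABAABABAABABAABABABAABABAABABABAABABAABABA  (len 577)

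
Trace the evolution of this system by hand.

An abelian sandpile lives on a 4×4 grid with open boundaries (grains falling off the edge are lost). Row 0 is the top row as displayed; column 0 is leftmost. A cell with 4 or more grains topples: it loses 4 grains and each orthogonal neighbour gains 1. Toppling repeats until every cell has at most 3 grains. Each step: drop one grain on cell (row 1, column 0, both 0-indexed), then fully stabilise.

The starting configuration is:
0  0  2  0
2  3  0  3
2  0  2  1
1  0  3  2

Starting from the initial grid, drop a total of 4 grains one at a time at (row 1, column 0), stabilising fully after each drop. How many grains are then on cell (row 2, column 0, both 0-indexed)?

step 0: 0  0  2  0
2  3  0  3
2  0  2  1
1  0  3  2
step 1: 0  0  2  0
3  3  0  3
2  0  2  1
1  0  3  2
step 2: 1  1  2  0
1  0  1  3
3  1  2  1
1  0  3  2
step 3: 1  1  2  0
2  0  1  3
3  1  2  1
1  0  3  2
step 4: 1  1  2  0
3  0  1  3
3  1  2  1
1  0  3  2

3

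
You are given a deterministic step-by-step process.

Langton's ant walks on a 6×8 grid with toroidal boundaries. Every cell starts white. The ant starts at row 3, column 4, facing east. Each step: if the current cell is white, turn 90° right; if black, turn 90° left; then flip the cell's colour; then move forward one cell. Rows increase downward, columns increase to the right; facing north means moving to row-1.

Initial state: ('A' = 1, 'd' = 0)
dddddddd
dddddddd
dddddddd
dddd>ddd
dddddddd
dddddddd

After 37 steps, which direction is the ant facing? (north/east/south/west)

north

gen 0: dddddddd
dddddddd
dddddddd
dddd>ddd
dddddddd
dddddddd
gen 1: dddddddd
dddddddd
dddddddd
ddddAddd
ddddvddd
dddddddd
gen 2: dddddddd
dddddddd
dddddddd
ddddAddd
ddd<Addd
dddddddd
gen 3: dddddddd
dddddddd
dddddddd
ddd^Addd
dddAAddd
dddddddd
gen 4: dddddddd
dddddddd
dddddddd
dddA>ddd
dddAAddd
dddddddd
gen 5: dddddddd
dddddddd
dddd^ddd
dddAdddd
dddAAddd
dddddddd
gen 6: dddddddd
dddddddd
ddddA>dd
dddAdddd
dddAAddd
dddddddd
gen 7: dddddddd
dddddddd
ddddAAdd
dddAdvdd
dddAAddd
dddddddd
gen 8: dddddddd
dddddddd
ddddAAdd
dddA<Add
dddAAddd
dddddddd
gen 9: dddddddd
dddddddd
dddd^Add
dddAAAdd
dddAAddd
dddddddd
gen 10: dddddddd
dddddddd
ddd<dAdd
dddAAAdd
dddAAddd
dddddddd
gen 11: dddddddd
ddd^dddd
dddAdAdd
dddAAAdd
dddAAddd
dddddddd
gen 12: dddddddd
dddA>ddd
dddAdAdd
dddAAAdd
dddAAddd
dddddddd
gen 13: dddddddd
dddAAddd
dddAvAdd
dddAAAdd
dddAAddd
dddddddd
gen 14: dddddddd
dddAAddd
ddd<AAdd
dddAAAdd
dddAAddd
dddddddd
gen 15: dddddddd
dddAAddd
ddddAAdd
dddvAAdd
dddAAddd
dddddddd
gen 16: dddddddd
dddAAddd
ddddAAdd
dddd>Add
dddAAddd
dddddddd
gen 17: dddddddd
dddAAddd
dddd^Add
dddddAdd
dddAAddd
dddddddd
gen 18: dddddddd
dddAAddd
ddd<dAdd
dddddAdd
dddAAddd
dddddddd
gen 19: dddddddd
ddd^Addd
dddAdAdd
dddddAdd
dddAAddd
dddddddd
gen 20: dddddddd
dd<dAddd
dddAdAdd
dddddAdd
dddAAddd
dddddddd
gen 21: dd^ddddd
ddAdAddd
dddAdAdd
dddddAdd
dddAAddd
dddddddd
gen 22: ddA>dddd
ddAdAddd
dddAdAdd
dddddAdd
dddAAddd
dddddddd
gen 23: ddAAdddd
ddAvAddd
dddAdAdd
dddddAdd
dddAAddd
dddddddd
gen 24: ddAAdddd
dd<AAddd
dddAdAdd
dddddAdd
dddAAddd
dddddddd
gen 25: ddAAdddd
dddAAddd
ddvAdAdd
dddddAdd
dddAAddd
dddddddd
gen 26: ddAAdddd
dddAAddd
d<AAdAdd
dddddAdd
dddAAddd
dddddddd
gen 27: ddAAdddd
d^dAAddd
dAAAdAdd
dddddAdd
dddAAddd
dddddddd
gen 28: ddAAdddd
dA>AAddd
dAAAdAdd
dddddAdd
dddAAddd
dddddddd
gen 29: ddAAdddd
dAAAAddd
dAvAdAdd
dddddAdd
dddAAddd
dddddddd
gen 30: ddAAdddd
dAAAAddd
dAd>dAdd
dddddAdd
dddAAddd
dddddddd
gen 31: ddAAdddd
dAA^Addd
dAdddAdd
dddddAdd
dddAAddd
dddddddd
gen 32: ddAAdddd
dA<dAddd
dAdddAdd
dddddAdd
dddAAddd
dddddddd
gen 33: ddAAdddd
dAddAddd
dAvddAdd
dddddAdd
dddAAddd
dddddddd
gen 34: ddAAdddd
dAddAddd
d<AddAdd
dddddAdd
dddAAddd
dddddddd
gen 35: ddAAdddd
dAddAddd
ddAddAdd
dvdddAdd
dddAAddd
dddddddd
gen 36: ddAAdddd
dAddAddd
ddAddAdd
<AdddAdd
dddAAddd
dddddddd
gen 37: ddAAdddd
dAddAddd
^dAddAdd
AAdddAdd
dddAAddd
dddddddd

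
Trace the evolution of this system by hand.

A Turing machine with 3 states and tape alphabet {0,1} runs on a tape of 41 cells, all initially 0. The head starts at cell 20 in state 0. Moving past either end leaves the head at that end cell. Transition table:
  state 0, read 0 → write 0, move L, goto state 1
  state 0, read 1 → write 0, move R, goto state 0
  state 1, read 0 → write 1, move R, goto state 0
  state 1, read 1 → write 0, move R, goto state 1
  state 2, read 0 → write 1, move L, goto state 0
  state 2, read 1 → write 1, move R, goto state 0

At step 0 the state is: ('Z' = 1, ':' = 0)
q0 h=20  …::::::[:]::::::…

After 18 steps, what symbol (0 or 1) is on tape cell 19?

0

0) q0 h=20  …::::::[:]::::::…
1) q1 h=19  …::::::[:]::::::…
2) q0 h=20  …:::::Z[:]::::::…
3) q1 h=19  …::::::[Z]::::::…
4) q1 h=20  …::::::[:]::::::…
5) q0 h=21  …:::::Z[:]::::::…
6) q1 h=20  …::::::[Z]::::::…
7) q1 h=21  …::::::[:]::::::…
8) q0 h=22  …:::::Z[:]::::::…
9) q1 h=21  …::::::[Z]::::::…
10) q1 h=22  …::::::[:]::::::…
11) q0 h=23  …:::::Z[:]::::::…
12) q1 h=22  …::::::[Z]::::::…
13) q1 h=23  …::::::[:]::::::…
14) q0 h=24  …:::::Z[:]::::::…
15) q1 h=23  …::::::[Z]::::::…
16) q1 h=24  …::::::[:]::::::…
17) q0 h=25  …:::::Z[:]::::::…
18) q1 h=24  …::::::[Z]::::::…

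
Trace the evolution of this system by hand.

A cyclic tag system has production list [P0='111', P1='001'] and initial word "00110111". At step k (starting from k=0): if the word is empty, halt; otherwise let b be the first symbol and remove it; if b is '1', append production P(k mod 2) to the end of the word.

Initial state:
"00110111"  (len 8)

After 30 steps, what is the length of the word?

35

step 0: "00110111"  (len 8)
step 1: "0110111"  (len 7)
step 2: "110111"  (len 6)
step 3: "10111111"  (len 8)
step 4: "0111111001"  (len 10)
step 5: "111111001"  (len 9)
step 6: "11111001001"  (len 11)
step 7: "1111001001111"  (len 13)
step 8: "111001001111001"  (len 15)
step 9: "11001001111001111"  (len 17)
step 10: "1001001111001111001"  (len 19)
step 11: "001001111001111001111"  (len 21)
step 12: "01001111001111001111"  (len 20)
step 13: "1001111001111001111"  (len 19)
step 14: "001111001111001111001"  (len 21)
step 15: "01111001111001111001"  (len 20)
step 16: "1111001111001111001"  (len 19)
step 17: "111001111001111001111"  (len 21)
step 18: "11001111001111001111001"  (len 23)
step 19: "1001111001111001111001111"  (len 25)
step 20: "001111001111001111001111001"  (len 27)
step 21: "01111001111001111001111001"  (len 26)
step 22: "1111001111001111001111001"  (len 25)
step 23: "111001111001111001111001111"  (len 27)
step 24: "11001111001111001111001111001"  (len 29)
step 25: "1001111001111001111001111001111"  (len 31)
step 26: "001111001111001111001111001111001"  (len 33)
step 27: "01111001111001111001111001111001"  (len 32)
step 28: "1111001111001111001111001111001"  (len 31)
step 29: "111001111001111001111001111001111"  (len 33)
step 30: "11001111001111001111001111001111001"  (len 35)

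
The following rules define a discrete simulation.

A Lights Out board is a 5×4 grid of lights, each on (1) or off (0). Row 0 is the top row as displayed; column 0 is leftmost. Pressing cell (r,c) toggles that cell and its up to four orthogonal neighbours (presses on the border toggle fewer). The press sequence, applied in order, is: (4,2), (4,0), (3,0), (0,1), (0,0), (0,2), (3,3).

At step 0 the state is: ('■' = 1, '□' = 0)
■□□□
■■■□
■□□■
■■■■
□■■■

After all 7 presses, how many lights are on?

7

step 0: ■□□□
■■■□
■□□■
■■■■
□■■■
step 1: ■□□□
■■■□
■□□■
■■□■
□□□□
step 2: ■□□□
■■■□
■□□■
□■□■
■■□□
step 3: ■□□□
■■■□
□□□■
■□□■
□■□□
step 4: □■■□
■□■□
□□□■
■□□■
□■□□
step 5: ■□■□
□□■□
□□□■
■□□■
□■□□
step 6: ■■□■
□□□□
□□□■
■□□■
□■□□
step 7: ■■□■
□□□□
□□□□
■□■□
□■□■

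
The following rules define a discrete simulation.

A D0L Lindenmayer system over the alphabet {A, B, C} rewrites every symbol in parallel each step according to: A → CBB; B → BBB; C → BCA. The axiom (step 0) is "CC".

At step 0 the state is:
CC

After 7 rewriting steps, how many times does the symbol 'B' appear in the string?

[0] CC
[1] BCABCA
[2] BBBBCACBBBBBBCACBB
[3] BBBBBBBBBBBBBCACBBBCABBBBBBBBBBBBBBBBBBBCACBBBCABBBBBB
[4] BBBBBBBBBBBBBBBBBBBBBBBBBBBBBBBBBBBBBBBBCACBBBCABBBBBBBBBB…BBBBBBBBBBBBBBBBBCACBBBCABBBBBBBBBBCACBBBBBBBBBBBBBBBBBBBB  (len 162)
[5] BBBBBBBBBBBBBBBBBBBBBBBBBBBBBBBBBBBBBBBBBBBBBBBBBBBBBBBBBB…BBBBBBBBBBBBBBBBBBBBBBBBBBBBBBBBBBBBBBBBBBBBBBBBBBBBBBBBBB  (len 486)
[6] BBBBBBBBBBBBBBBBBBBBBBBBBBBBBBBBBBBBBBBBBBBBBBBBBBBBBBBBBB…BBBBBBBBBBBBBBBBBBBBBBBBBBBBBBBBBBBBBBBBBBBBBBBBBBBBBBBBBB  (len 1458)
[7] BBBBBBBBBBBBBBBBBBBBBBBBBBBBBBBBBBBBBBBBBBBBBBBBBBBBBBBBBB…BBBBBBBBBBBBBBBBBBBBBBBBBBBBBBBBBBBBBBBBBBBBBBBBBBBBBBBBBB  (len 4374)

4306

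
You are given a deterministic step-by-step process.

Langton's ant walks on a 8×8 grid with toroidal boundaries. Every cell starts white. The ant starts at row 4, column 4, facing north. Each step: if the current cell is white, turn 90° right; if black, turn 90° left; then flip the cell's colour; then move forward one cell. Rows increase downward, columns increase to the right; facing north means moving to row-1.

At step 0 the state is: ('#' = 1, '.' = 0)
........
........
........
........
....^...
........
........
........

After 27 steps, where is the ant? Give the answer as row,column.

7,2

0) ........
........
........
........
....^...
........
........
........
1) ........
........
........
........
....#>..
........
........
........
2) ........
........
........
........
....##..
.....v..
........
........
3) ........
........
........
........
....##..
....<#..
........
........
4) ........
........
........
........
....^#..
....##..
........
........
5) ........
........
........
........
...<.#..
....##..
........
........
6) ........
........
........
...^....
...#.#..
....##..
........
........
7) ........
........
........
...#>...
...#.#..
....##..
........
........
8) ........
........
........
...##...
...#v#..
....##..
........
........
9) ........
........
........
...##...
...<##..
....##..
........
........
10) ........
........
........
...##...
....##..
...v##..
........
........
11) ........
........
........
...##...
....##..
..<###..
........
........
12) ........
........
........
...##...
..^.##..
..####..
........
........
13) ........
........
........
...##...
..#>##..
..####..
........
........
14) ........
........
........
...##...
..####..
..#v##..
........
........
15) ........
........
........
...##...
..####..
..#.>#..
........
........
16) ........
........
........
...##...
..##^#..
..#..#..
........
........
17) ........
........
........
...##...
..#<.#..
..#..#..
........
........
18) ........
........
........
...##...
..#..#..
..#v.#..
........
........
19) ........
........
........
...##...
..#..#..
..<#.#..
........
........
20) ........
........
........
...##...
..#..#..
...#.#..
..v.....
........
21) ........
........
........
...##...
..#..#..
...#.#..
.<#.....
........
22) ........
........
........
...##...
..#..#..
.^.#.#..
.##.....
........
23) ........
........
........
...##...
..#..#..
.#>#.#..
.##.....
........
24) ........
........
........
...##...
..#..#..
.###.#..
.#v.....
........
25) ........
........
........
...##...
..#..#..
.###.#..
.#.>....
........
26) ........
........
........
...##...
..#..#..
.###.#..
.#.#....
...v....
27) ........
........
........
...##...
..#..#..
.###.#..
.#.#....
..<#....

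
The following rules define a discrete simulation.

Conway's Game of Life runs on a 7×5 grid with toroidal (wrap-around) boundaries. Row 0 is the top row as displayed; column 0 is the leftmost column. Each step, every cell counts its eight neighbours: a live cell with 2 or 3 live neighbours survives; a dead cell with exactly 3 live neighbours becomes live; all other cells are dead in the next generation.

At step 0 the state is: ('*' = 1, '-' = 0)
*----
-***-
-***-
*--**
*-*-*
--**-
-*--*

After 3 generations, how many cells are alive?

gen 0: *----
-***-
-***-
*--**
*-*-*
--**-
-*--*
gen 1: *--**
*--**
-----
-----
*-*--
--*--
*****
gen 2: -----
*--*-
----*
-----
-*---
-----
-----
gen 3: -----
----*
----*
-----
-----
-----
-----

2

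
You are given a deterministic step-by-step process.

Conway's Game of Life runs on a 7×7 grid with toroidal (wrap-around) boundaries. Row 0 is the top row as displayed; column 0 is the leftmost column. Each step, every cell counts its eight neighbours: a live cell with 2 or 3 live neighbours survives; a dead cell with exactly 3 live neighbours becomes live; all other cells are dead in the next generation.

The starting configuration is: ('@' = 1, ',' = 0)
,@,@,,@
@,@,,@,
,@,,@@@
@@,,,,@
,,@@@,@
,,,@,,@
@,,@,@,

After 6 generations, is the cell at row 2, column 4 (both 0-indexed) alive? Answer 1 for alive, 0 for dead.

0

gen 0: ,@,@,,@
@,@,,@,
,@,,@@@
@@,,,,@
,,@@@,@
,,,@,,@
@,,@,@,
gen 1: ,@,@,@,
,,@@,,,
,,@,@,,
,@,,,,,
,@@@@,@
@,,,,,@
@,,@,@,
gen 2: ,@,@,,@
,@,,,,,
,@@,,,,
@@,,@@,
,@@@,@@
,,,,,,,
@@@,,@,
gen 3: ,,,,,,@
,@,,,,,
,,@,,,,
,,,,@@,
,@@@,@@
,,,@@@,
@@@,,,@
gen 4: ,,@,,,@
,,,,,,,
,,,,,,,
,@,,@@@
,,@,,,@
,,,,,,,
@@@@@,@
gen 5: ,,@,,@@
,,,,,,,
,,,,,@,
@,,,,@@
@,,,,,@
,,,,,@@
@@@@,@@
gen 6: ,,@@@@,
,,,,,@@
,,,,,@,
@,,,,@,
,,,,,,,
,,@,@,,
,@@@,,,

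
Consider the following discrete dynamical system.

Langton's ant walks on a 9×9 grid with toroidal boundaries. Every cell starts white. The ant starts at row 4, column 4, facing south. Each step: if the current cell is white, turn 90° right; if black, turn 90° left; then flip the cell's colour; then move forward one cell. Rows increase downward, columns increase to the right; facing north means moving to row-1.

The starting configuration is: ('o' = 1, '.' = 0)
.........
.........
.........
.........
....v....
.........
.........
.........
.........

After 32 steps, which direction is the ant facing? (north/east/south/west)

north

0) .........
.........
.........
.........
....v....
.........
.........
.........
.........
1) .........
.........
.........
.........
...<o....
.........
.........
.........
.........
2) .........
.........
.........
...^.....
...oo....
.........
.........
.........
.........
3) .........
.........
.........
...o>....
...oo....
.........
.........
.........
.........
4) .........
.........
.........
...oo....
...ov....
.........
.........
.........
.........
5) .........
.........
.........
...oo....
...o.>...
.........
.........
.........
.........
6) .........
.........
.........
...oo....
...o.o...
.....v...
.........
.........
.........
7) .........
.........
.........
...oo....
...o.o...
....<o...
.........
.........
.........
8) .........
.........
.........
...oo....
...o^o...
....oo...
.........
.........
.........
9) .........
.........
.........
...oo....
...oo>...
....oo...
.........
.........
.........
10) .........
.........
.........
...oo^...
...oo....
....oo...
.........
.........
.........
11) .........
.........
.........
...ooo>..
...oo....
....oo...
.........
.........
.........
12) .........
.........
.........
...oooo..
...oo.v..
....oo...
.........
.........
.........
13) .........
.........
.........
...oooo..
...oo<o..
....oo...
.........
.........
.........
14) .........
.........
.........
...oo^o..
...oooo..
....oo...
.........
.........
.........
15) .........
.........
.........
...o<.o..
...oooo..
....oo...
.........
.........
.........
16) .........
.........
.........
...o..o..
...ovoo..
....oo...
.........
.........
.........
17) .........
.........
.........
...o..o..
...o.>o..
....oo...
.........
.........
.........
18) .........
.........
.........
...o.^o..
...o..o..
....oo...
.........
.........
.........
19) .........
.........
.........
...o.o>..
...o..o..
....oo...
.........
.........
.........
20) .........
.........
......^..
...o.o...
...o..o..
....oo...
.........
.........
.........
21) .........
.........
......o>.
...o.o...
...o..o..
....oo...
.........
.........
.........
22) .........
.........
......oo.
...o.o.v.
...o..o..
....oo...
.........
.........
.........
23) .........
.........
......oo.
...o.o<o.
...o..o..
....oo...
.........
.........
.........
24) .........
.........
......^o.
...o.ooo.
...o..o..
....oo...
.........
.........
.........
25) .........
.........
.....<.o.
...o.ooo.
...o..o..
....oo...
.........
.........
.........
26) .........
.....^...
.....o.o.
...o.ooo.
...o..o..
....oo...
.........
.........
.........
27) .........
.....o>..
.....o.o.
...o.ooo.
...o..o..
....oo...
.........
.........
.........
28) .........
.....oo..
.....ovo.
...o.ooo.
...o..o..
....oo...
.........
.........
.........
29) .........
.....oo..
.....<oo.
...o.ooo.
...o..o..
....oo...
.........
.........
.........
30) .........
.....oo..
......oo.
...o.voo.
...o..o..
....oo...
.........
.........
.........
31) .........
.....oo..
......oo.
...o..>o.
...o..o..
....oo...
.........
.........
.........
32) .........
.....oo..
......^o.
...o...o.
...o..o..
....oo...
.........
.........
.........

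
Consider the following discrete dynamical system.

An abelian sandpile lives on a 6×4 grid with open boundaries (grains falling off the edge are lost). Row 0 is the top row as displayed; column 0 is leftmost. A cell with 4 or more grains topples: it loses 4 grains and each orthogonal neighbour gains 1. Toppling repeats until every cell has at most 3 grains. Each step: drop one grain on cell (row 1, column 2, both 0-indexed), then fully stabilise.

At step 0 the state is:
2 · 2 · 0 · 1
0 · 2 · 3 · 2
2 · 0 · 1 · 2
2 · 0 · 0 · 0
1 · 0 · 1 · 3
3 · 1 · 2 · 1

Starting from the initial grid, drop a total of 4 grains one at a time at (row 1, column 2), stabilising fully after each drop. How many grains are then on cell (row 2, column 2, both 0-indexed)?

2

k=0  2 · 2 · 0 · 1
0 · 2 · 3 · 2
2 · 0 · 1 · 2
2 · 0 · 0 · 0
1 · 0 · 1 · 3
3 · 1 · 2 · 1
k=1  2 · 2 · 1 · 1
0 · 3 · 0 · 3
2 · 0 · 2 · 2
2 · 0 · 0 · 0
1 · 0 · 1 · 3
3 · 1 · 2 · 1
k=2  2 · 2 · 1 · 1
0 · 3 · 1 · 3
2 · 0 · 2 · 2
2 · 0 · 0 · 0
1 · 0 · 1 · 3
3 · 1 · 2 · 1
k=3  2 · 2 · 1 · 1
0 · 3 · 2 · 3
2 · 0 · 2 · 2
2 · 0 · 0 · 0
1 · 0 · 1 · 3
3 · 1 · 2 · 1
k=4  2 · 2 · 1 · 1
0 · 3 · 3 · 3
2 · 0 · 2 · 2
2 · 0 · 0 · 0
1 · 0 · 1 · 3
3 · 1 · 2 · 1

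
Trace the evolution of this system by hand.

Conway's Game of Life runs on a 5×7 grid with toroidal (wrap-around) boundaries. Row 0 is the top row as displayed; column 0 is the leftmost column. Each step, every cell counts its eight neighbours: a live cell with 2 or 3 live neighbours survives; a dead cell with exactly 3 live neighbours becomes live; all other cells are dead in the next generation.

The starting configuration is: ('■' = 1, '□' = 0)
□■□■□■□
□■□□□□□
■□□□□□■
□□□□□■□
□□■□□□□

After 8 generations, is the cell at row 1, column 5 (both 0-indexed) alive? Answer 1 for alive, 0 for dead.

k=0  □■□■□■□
□■□□□□□
■□□□□□■
□□□□□■□
□□■□□□□
k=1  □■□□□□□
□■■□□□■
■□□□□□■
□□□□□□■
□□■□■□□
k=2  ■■□■□□□
□■■□□□■
□■□□□■■
■□□□□■■
□□□□□□□
k=3  ■■□□□□□
□□□□□■■
□■■□□□□
■□□□□■□
□■□□□□□
k=4  ■■□□□□■
□□■□□□■
■■□□□■□
■□■□□□□
□■□□□□■
k=5  □■■□□■■
□□■□□■□
■□■□□□□
□□■□□□□
□□■□□□■
k=6  ■■■■□■■
■□■■□■□
□□■■□□□
□□■■□□□
■□■■□■■
k=7  □□□□□□□
■□□□□■□
□□□□□□□
□□□□□□■
□□□□□■□
k=8  □□□□□□■
□□□□□□□
□□□□□□■
□□□□□□□
□□□□□□□

0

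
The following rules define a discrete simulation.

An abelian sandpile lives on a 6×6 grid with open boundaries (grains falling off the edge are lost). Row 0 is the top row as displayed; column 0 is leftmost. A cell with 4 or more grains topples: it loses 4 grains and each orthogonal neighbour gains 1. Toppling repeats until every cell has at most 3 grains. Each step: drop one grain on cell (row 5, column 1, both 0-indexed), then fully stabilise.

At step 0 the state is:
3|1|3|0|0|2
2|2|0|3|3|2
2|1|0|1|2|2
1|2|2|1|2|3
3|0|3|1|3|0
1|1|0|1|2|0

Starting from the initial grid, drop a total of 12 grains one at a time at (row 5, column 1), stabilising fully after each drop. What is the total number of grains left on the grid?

59

0) 3|1|3|0|0|2
2|2|0|3|3|2
2|1|0|1|2|2
1|2|2|1|2|3
3|0|3|1|3|0
1|1|0|1|2|0
1) 3|1|3|0|0|2
2|2|0|3|3|2
2|1|0|1|2|2
1|2|2|1|2|3
3|0|3|1|3|0
1|2|0|1|2|0
2) 3|1|3|0|0|2
2|2|0|3|3|2
2|1|0|1|2|2
1|2|2|1|2|3
3|0|3|1|3|0
1|3|0|1|2|0
3) 3|1|3|0|0|2
2|2|0|3|3|2
2|1|0|1|2|2
1|2|2|1|2|3
3|1|3|1|3|0
2|0|1|1|2|0
4) 3|1|3|0|0|2
2|2|0|3|3|2
2|1|0|1|2|2
1|2|2|1|2|3
3|1|3|1|3|0
2|1|1|1|2|0
5) 3|1|3|0|0|2
2|2|0|3|3|2
2|1|0|1|2|2
1|2|2|1|2|3
3|1|3|1|3|0
2|2|1|1|2|0
6) 3|1|3|0|0|2
2|2|0|3|3|2
2|1|0|1|2|2
1|2|2|1|2|3
3|1|3|1|3|0
2|3|1|1|2|0
7) 3|1|3|0|0|2
2|2|0|3|3|2
2|1|0|1|2|2
1|2|2|1|2|3
3|2|3|1|3|0
3|0|2|1|2|0
8) 3|1|3|0|0|2
2|2|0|3|3|2
2|1|0|1|2|2
1|2|2|1|2|3
3|2|3|1|3|0
3|1|2|1|2|0
9) 3|1|3|0|0|2
2|2|0|3|3|2
2|1|0|1|2|2
1|2|2|1|2|3
3|2|3|1|3|0
3|2|2|1|2|0
10) 3|1|3|0|0|2
2|2|0|3|3|2
2|1|0|1|2|2
1|2|2|1|2|3
3|2|3|1|3|0
3|3|2|1|2|0
11) 3|1|3|0|0|2
2|2|0|3|3|2
2|1|0|1|2|2
2|3|3|1|2|3
1|1|1|2|3|0
1|3|0|2|2|0
12) 3|1|3|0|0|2
2|2|0|3|3|2
2|1|0|1|2|2
2|3|3|1|2|3
1|2|1|2|3|0
2|0|1|2|2|0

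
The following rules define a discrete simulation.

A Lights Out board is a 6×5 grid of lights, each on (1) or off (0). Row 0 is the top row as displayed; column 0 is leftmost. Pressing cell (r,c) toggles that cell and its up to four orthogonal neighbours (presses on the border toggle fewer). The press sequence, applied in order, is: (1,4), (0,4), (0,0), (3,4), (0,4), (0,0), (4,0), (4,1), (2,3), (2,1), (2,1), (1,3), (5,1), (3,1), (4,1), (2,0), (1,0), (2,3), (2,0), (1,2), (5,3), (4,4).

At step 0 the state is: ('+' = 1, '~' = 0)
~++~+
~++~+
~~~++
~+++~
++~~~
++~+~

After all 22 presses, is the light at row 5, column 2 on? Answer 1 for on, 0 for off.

0

t=0: ~++~+
~++~+
~~~++
~+++~
++~~~
++~+~
t=1: ~++~~
~+++~
~~~+~
~+++~
++~~~
++~+~
t=2: ~++++
~++++
~~~+~
~+++~
++~~~
++~+~
t=3: +~+++
+++++
~~~+~
~+++~
++~~~
++~+~
t=4: +~+++
+++++
~~~++
~++~+
++~~+
++~+~
t=5: +~+~~
++++~
~~~++
~++~+
++~~+
++~+~
t=6: ~++~~
~+++~
~~~++
~++~+
++~~+
++~+~
t=7: ~++~~
~+++~
~~~++
+++~+
~~~~+
~+~+~
t=8: ~++~~
~+++~
~~~++
+~+~+
+++~+
~~~+~
t=9: ~++~~
~++~~
~~+~~
+~+++
+++~+
~~~+~
t=10: ~++~~
~~+~~
++~~~
+++++
+++~+
~~~+~
t=11: ~++~~
~++~~
~~+~~
+~+++
+++~+
~~~+~
t=12: ~+++~
~+~++
~~++~
+~+++
+++~+
~~~+~
t=13: ~+++~
~+~++
~~++~
+~+++
+~+~+
++++~
t=14: ~+++~
~+~++
~+++~
~+~++
+++~+
++++~
t=15: ~+++~
~+~++
~+++~
~~~++
~~~~+
+~++~
t=16: ~+++~
++~++
+~++~
+~~++
~~~~+
+~++~
t=17: ++++~
~~~++
~~++~
+~~++
~~~~+
+~++~
t=18: ++++~
~~~~+
~~~~+
+~~~+
~~~~+
+~++~
t=19: ++++~
+~~~+
++~~+
~~~~+
~~~~+
+~++~
t=20: ++~+~
+++++
+++~+
~~~~+
~~~~+
+~++~
t=21: ++~+~
+++++
+++~+
~~~~+
~~~++
+~~~+
t=22: ++~+~
+++++
+++~+
~~~~~
~~~~~
+~~~~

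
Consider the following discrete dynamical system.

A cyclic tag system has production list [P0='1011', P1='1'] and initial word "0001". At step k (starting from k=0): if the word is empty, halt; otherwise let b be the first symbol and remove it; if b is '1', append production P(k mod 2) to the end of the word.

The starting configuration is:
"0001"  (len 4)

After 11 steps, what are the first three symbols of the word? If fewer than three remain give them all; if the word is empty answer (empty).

101

[0] "0001"  (len 4)
[1] "001"  (len 3)
[2] "01"  (len 2)
[3] "1"  (len 1)
[4] "1"  (len 1)
[5] "1011"  (len 4)
[6] "0111"  (len 4)
[7] "111"  (len 3)
[8] "111"  (len 3)
[9] "111011"  (len 6)
[10] "110111"  (len 6)
[11] "101111011"  (len 9)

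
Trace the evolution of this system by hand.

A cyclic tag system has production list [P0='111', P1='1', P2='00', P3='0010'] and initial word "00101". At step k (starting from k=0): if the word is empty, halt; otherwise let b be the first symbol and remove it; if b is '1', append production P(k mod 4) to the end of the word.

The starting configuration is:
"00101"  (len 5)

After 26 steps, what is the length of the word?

15

gen 0: "00101"  (len 5)
gen 1: "0101"  (len 4)
gen 2: "101"  (len 3)
gen 3: "0100"  (len 4)
gen 4: "100"  (len 3)
gen 5: "00111"  (len 5)
gen 6: "0111"  (len 4)
gen 7: "111"  (len 3)
gen 8: "110010"  (len 6)
gen 9: "10010111"  (len 8)
gen 10: "00101111"  (len 8)
gen 11: "0101111"  (len 7)
gen 12: "101111"  (len 6)
gen 13: "01111111"  (len 8)
gen 14: "1111111"  (len 7)
gen 15: "11111100"  (len 8)
gen 16: "11111000010"  (len 11)
gen 17: "1111000010111"  (len 13)
gen 18: "1110000101111"  (len 13)
gen 19: "11000010111100"  (len 14)
gen 20: "10000101111000010"  (len 17)
gen 21: "0000101111000010111"  (len 19)
gen 22: "000101111000010111"  (len 18)
gen 23: "00101111000010111"  (len 17)
gen 24: "0101111000010111"  (len 16)
gen 25: "101111000010111"  (len 15)
gen 26: "011110000101111"  (len 15)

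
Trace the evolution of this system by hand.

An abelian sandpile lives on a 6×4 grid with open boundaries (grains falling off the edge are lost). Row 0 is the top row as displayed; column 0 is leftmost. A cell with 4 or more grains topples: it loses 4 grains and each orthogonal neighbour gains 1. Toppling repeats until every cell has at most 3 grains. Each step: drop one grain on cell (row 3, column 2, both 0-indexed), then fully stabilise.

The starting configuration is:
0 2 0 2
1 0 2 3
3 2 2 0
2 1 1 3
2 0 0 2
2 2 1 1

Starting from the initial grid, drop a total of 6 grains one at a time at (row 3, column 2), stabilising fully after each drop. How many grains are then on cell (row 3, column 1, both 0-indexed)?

gen 0: 0 2 0 2
1 0 2 3
3 2 2 0
2 1 1 3
2 0 0 2
2 2 1 1
gen 1: 0 2 0 2
1 0 2 3
3 2 2 0
2 1 2 3
2 0 0 2
2 2 1 1
gen 2: 0 2 0 2
1 0 2 3
3 2 2 0
2 1 3 3
2 0 0 2
2 2 1 1
gen 3: 0 2 0 2
1 0 2 3
3 2 3 1
2 2 1 0
2 0 1 3
2 2 1 1
gen 4: 0 2 0 2
1 0 2 3
3 2 3 1
2 2 2 0
2 0 1 3
2 2 1 1
gen 5: 0 2 0 2
1 0 2 3
3 2 3 1
2 2 3 0
2 0 1 3
2 2 1 1
gen 6: 0 2 0 2
1 0 3 3
3 3 0 2
2 3 1 1
2 0 2 3
2 2 1 1

3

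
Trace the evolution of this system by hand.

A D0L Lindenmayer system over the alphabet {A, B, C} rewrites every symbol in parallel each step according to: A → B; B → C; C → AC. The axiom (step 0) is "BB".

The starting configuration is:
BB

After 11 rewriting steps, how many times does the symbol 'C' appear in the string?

56

0) BB
1) CC
2) ACAC
3) BACBAC
4) CBACCBAC
5) ACCBACACCBAC
6) BACACCBACBACACCBAC
7) CBACBACACCBACCBACBACACCBAC
8) ACCBACCBACBACACCBACACCBACCBACBACACCBAC
9) BACACCBACACCBACCBACBACACCBACBACACCBACACCBACCBACBACACCBAC
10) CBACBACACCBACBACACCBACACCBACCBACBACACCBACCBACBACACCBACBACACCBACACCBACCBACBACACCBAC
11) ACCBACCBACBACACCBACCBACBACACCBACBACACCBACACCBACCBACBACACCBACACCBACCBACBACACCBACCBACBACACCBACBACACCBACACCBACCBACBACACCBAC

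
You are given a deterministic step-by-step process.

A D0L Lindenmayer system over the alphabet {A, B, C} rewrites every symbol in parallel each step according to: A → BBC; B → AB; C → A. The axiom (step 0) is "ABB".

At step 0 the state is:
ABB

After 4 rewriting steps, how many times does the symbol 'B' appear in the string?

step 0: ABB
step 1: BBCABAB
step 2: ABABABBCABBBCAB
step 3: BBCABBBCABBBCABABABBCABABABABBCAB
step 4: ABABABBCABABABABBCABABABABBCABBBCABBBCABABABBCABBBCABBBCABBBCABABABBCAB

38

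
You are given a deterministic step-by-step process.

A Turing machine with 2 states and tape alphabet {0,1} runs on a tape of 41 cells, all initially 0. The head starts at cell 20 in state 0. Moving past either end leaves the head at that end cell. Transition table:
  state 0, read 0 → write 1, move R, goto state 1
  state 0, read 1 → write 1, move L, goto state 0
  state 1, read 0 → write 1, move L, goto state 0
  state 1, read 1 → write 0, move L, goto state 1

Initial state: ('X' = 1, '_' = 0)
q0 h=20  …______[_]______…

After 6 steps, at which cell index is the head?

18

t=0: q0 h=20  …______[_]______…
t=1: q1 h=21  …_____X[_]______…
t=2: q0 h=20  …______[X]X_____…
t=3: q0 h=19  …______[_]XX____…
t=4: q1 h=20  …_____X[X]X_____…
t=5: q1 h=19  …______[X]_X____…
t=6: q1 h=18  …______[_]__X___…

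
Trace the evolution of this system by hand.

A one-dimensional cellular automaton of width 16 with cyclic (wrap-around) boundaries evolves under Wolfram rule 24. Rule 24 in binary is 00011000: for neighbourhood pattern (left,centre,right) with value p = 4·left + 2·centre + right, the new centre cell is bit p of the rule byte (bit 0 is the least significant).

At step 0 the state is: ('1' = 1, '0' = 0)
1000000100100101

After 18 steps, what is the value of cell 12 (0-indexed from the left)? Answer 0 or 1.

1

gen 0: 1000000100100101
gen 1: 0100000010010001
gen 2: 0010000001001000
gen 3: 0001000000100100
gen 4: 0000100000010010
gen 5: 0000010000001001
gen 6: 1000001000000100
gen 7: 0100000100000010
gen 8: 0010000010000001
gen 9: 1001000001000000
gen 10: 0100100000100000
gen 11: 0010010000010000
gen 12: 0001001000001000
gen 13: 0000100100000100
gen 14: 0000010010000010
gen 15: 0000001001000001
gen 16: 1000000100100000
gen 17: 0100000010010000
gen 18: 0010000001001000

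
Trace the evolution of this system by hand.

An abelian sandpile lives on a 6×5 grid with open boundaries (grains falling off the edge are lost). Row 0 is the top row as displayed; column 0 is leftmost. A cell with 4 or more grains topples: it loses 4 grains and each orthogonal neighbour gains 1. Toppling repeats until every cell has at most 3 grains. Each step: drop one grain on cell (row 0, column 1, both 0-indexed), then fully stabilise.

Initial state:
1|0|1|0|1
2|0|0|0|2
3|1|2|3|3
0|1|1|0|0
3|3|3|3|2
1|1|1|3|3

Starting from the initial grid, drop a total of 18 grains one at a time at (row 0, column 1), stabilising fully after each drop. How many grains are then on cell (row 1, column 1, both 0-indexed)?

2

0) 1|0|1|0|1
2|0|0|0|2
3|1|2|3|3
0|1|1|0|0
3|3|3|3|2
1|1|1|3|3
1) 1|1|1|0|1
2|0|0|0|2
3|1|2|3|3
0|1|1|0|0
3|3|3|3|2
1|1|1|3|3
2) 1|2|1|0|1
2|0|0|0|2
3|1|2|3|3
0|1|1|0|0
3|3|3|3|2
1|1|1|3|3
3) 1|3|1|0|1
2|0|0|0|2
3|1|2|3|3
0|1|1|0|0
3|3|3|3|2
1|1|1|3|3
4) 2|0|2|0|1
2|1|0|0|2
3|1|2|3|3
0|1|1|0|0
3|3|3|3|2
1|1|1|3|3
5) 2|1|2|0|1
2|1|0|0|2
3|1|2|3|3
0|1|1|0|0
3|3|3|3|2
1|1|1|3|3
6) 2|2|2|0|1
2|1|0|0|2
3|1|2|3|3
0|1|1|0|0
3|3|3|3|2
1|1|1|3|3
7) 2|3|2|0|1
2|1|0|0|2
3|1|2|3|3
0|1|1|0|0
3|3|3|3|2
1|1|1|3|3
8) 3|0|3|0|1
2|2|0|0|2
3|1|2|3|3
0|1|1|0|0
3|3|3|3|2
1|1|1|3|3
9) 3|1|3|0|1
2|2|0|0|2
3|1|2|3|3
0|1|1|0|0
3|3|3|3|2
1|1|1|3|3
10) 3|2|3|0|1
2|2|0|0|2
3|1|2|3|3
0|1|1|0|0
3|3|3|3|2
1|1|1|3|3
11) 3|3|3|0|1
2|2|0|0|2
3|1|2|3|3
0|1|1|0|0
3|3|3|3|2
1|1|1|3|3
12) 0|2|0|1|1
3|3|1|0|2
3|1|2|3|3
0|1|1|0|0
3|3|3|3|2
1|1|1|3|3
13) 0|3|0|1|1
3|3|1|0|2
3|1|2|3|3
0|1|1|0|0
3|3|3|3|2
1|1|1|3|3
14) 2|1|1|1|1
1|1|2|0|2
0|3|2|3|3
1|1|1|0|0
3|3|3|3|2
1|1|1|3|3
15) 2|2|1|1|1
1|1|2|0|2
0|3|2|3|3
1|1|1|0|0
3|3|3|3|2
1|1|1|3|3
16) 2|3|1|1|1
1|1|2|0|2
0|3|2|3|3
1|1|1|0|0
3|3|3|3|2
1|1|1|3|3
17) 3|0|2|1|1
1|2|2|0|2
0|3|2|3|3
1|1|1|0|0
3|3|3|3|2
1|1|1|3|3
18) 3|1|2|1|1
1|2|2|0|2
0|3|2|3|3
1|1|1|0|0
3|3|3|3|2
1|1|1|3|3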